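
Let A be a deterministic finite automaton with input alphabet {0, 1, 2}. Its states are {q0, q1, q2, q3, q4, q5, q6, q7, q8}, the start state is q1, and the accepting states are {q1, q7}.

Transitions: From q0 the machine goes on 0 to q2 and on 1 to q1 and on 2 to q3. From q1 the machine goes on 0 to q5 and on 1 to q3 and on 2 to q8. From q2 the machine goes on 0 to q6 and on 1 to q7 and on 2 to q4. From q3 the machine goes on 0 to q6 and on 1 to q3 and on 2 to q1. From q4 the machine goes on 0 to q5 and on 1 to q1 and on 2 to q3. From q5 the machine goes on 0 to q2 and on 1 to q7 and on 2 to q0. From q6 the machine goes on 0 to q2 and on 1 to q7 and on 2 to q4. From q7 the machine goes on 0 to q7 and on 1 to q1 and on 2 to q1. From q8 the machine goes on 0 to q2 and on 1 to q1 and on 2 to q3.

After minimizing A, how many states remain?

5

P0 = {q1,q7} | {q0,q2,q3,q4,q5,q6,q8}.
On input 0, block {q1,q7} splits into {q1} and {q7}.
Refine {q0,q2,q3,q4,q5,q6,q8} on symbol 1: members go to different blocks, giving {q0,q4,q8} and {q2,q5,q6} and {q3}.
No further refinement is possible. Final partition (5 blocks): {q1} | {q0,q4,q8} | {q7} | {q2,q5,q6} | {q3}.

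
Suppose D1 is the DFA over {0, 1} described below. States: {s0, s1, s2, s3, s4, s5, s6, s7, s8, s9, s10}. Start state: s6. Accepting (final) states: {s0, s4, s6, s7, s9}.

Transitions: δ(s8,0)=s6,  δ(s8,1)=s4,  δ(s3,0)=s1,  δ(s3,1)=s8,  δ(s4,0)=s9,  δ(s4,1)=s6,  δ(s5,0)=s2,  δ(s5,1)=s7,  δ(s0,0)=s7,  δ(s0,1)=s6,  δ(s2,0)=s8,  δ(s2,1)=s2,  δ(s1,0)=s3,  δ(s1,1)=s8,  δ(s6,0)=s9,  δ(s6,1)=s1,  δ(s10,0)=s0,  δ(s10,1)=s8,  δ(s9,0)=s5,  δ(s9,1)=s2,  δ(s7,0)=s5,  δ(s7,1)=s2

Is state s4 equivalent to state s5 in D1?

Reachable states from the start: {s1,s2,s3,s4,s5,s6,s7,s8,s9}. Unreachable: {s0,s10} — drop them.
Initial partition by acceptance: {s4,s6,s7,s9} | {s1,s2,s3,s5,s8}.
On input 0, block {s4,s6,s7,s9} splits into {s4,s6} and {s7,s9}.
Split {s4,s6} by δ(·,1) → {s4} and {s6}.
On input 0, block {s1,s2,s3,s5,s8} splits into {s1,s2,s3,s5} and {s8}.
Split {s1,s2,s3,s5} by δ(·,0) → {s1,s3,s5} and {s2}.
Split {s1,s3,s5} by δ(·,0) → {s1,s3} and {s5}.
The partition is now stable with 7 blocks: {s4} | {s1,s3} | {s7,s9} | {s6} | {s8} | {s2} | {s5}.
s4 and s5 end up in different blocks, so they are distinguishable. For instance, the string 'ε' is accepted from only s4.

No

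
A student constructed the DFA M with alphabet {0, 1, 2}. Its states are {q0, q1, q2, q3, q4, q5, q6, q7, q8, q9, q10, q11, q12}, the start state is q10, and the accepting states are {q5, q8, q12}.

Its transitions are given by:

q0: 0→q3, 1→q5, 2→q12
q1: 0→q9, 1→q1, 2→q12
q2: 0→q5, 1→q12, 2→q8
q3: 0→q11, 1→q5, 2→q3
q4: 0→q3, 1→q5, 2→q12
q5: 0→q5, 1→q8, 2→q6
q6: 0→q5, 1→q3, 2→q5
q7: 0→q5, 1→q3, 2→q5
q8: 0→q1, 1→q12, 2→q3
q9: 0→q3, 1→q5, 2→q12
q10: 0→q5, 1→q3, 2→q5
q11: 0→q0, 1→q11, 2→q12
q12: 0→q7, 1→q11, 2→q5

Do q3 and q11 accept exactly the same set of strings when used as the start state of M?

No

First remove the unreachable states {q2,q4}; 11 states remain.
Start with accepting vs non-accepting: {q5,q8,q12} | {q0,q1,q3,q6,q7,q9,q10,q11}.
On input 0, block {q5,q8,q12} splits into {q8,q12} and {q5}.
Refine {q8,q12} on symbol 1: members go to different blocks, giving {q8} and {q12}.
Refine {q0,q1,q3,q6,q7,q9,q10,q11} on symbol 0: members go to different blocks, giving {q0,q1,q3,q9,q11} and {q6,q7,q10}.
Split {q0,q1,q3,q9,q11} by δ(·,1) → {q0,q3,q9} and {q1,q11}.
Refine {q0,q3,q9} on symbol 0: members go to different blocks, giving {q0,q9} and {q3}.
Stable partition: {q8} | {q0,q9} | {q5} | {q12} | {q6,q7,q10} | {q1,q11} | {q3} — 7 equivalence classes.
q3 and q11 end up in different blocks, so they are distinguishable. For instance, the string '1' is accepted from only q3.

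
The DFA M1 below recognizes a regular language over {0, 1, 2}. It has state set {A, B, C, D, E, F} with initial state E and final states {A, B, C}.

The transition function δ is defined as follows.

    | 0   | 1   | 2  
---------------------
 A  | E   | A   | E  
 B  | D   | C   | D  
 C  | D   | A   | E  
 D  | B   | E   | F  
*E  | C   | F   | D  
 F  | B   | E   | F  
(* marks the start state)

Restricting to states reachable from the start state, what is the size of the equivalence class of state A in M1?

3

Initial partition by acceptance: {A,B,C} | {D,E,F}.
Stable partition: {A,B,C} | {D,E,F} — 2 equivalence classes.
State A belongs to the block {A,B,C}, which has 3 states.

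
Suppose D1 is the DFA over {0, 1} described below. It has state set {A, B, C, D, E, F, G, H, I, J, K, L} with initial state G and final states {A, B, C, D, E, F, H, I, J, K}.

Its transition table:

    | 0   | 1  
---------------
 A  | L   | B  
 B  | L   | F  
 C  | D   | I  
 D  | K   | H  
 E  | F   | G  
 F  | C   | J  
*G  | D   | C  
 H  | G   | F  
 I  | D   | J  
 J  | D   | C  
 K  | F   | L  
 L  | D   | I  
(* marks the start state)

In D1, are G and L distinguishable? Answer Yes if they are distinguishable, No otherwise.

First remove the unreachable states {A,B,E}; 9 states remain.
Start with accepting vs non-accepting: {C,D,F,H,I,J,K} | {G,L}.
On input 0, block {C,D,F,H,I,J,K} splits into {C,D,F,I,J,K} and {H}.
On input 1, block {C,D,F,I,J,K} splits into {C,F,I,J} and {D} and {K}.
Refine {C,F,I,J} on symbol 0: members go to different blocks, giving {C,I,J} and {F}.
Stable partition: {C,I,J} | {G,L} | {H} | {D} | {K} | {F} — 6 equivalence classes.
G and L lie in the same block of the stable partition, so they are equivalent — no string distinguishes them.

No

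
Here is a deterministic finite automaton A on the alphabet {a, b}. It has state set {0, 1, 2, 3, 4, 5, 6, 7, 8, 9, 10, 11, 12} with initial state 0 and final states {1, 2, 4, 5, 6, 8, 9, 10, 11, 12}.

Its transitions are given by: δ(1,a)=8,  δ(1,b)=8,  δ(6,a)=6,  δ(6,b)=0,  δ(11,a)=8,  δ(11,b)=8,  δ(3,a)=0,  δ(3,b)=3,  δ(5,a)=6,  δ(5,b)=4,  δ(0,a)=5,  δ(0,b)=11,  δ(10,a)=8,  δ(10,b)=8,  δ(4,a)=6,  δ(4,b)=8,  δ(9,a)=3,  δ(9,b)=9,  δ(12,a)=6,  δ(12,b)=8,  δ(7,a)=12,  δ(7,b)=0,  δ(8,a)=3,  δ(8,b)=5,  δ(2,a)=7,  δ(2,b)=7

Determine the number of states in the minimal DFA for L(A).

Reachable states from the start: {0,3,4,5,6,8,11}. Unreachable: {1,2,7,9,10,12} — drop them.
P0 = {4,5,6,8,11} | {0,3}.
Refine {4,5,6,8,11} on symbol a: members go to different blocks, giving {4,5,6,11} and {8}.
On input a, block {4,5,6,11} splits into {4,5,6} and {11}.
On input b, block {4,5,6} splits into {4} and {5} and {6}.
Refine {0,3} on symbol a: members go to different blocks, giving {0} and {3}.
No further refinement is possible. Final partition (7 blocks): {4} | {0} | {8} | {11} | {5} | {6} | {3}.

7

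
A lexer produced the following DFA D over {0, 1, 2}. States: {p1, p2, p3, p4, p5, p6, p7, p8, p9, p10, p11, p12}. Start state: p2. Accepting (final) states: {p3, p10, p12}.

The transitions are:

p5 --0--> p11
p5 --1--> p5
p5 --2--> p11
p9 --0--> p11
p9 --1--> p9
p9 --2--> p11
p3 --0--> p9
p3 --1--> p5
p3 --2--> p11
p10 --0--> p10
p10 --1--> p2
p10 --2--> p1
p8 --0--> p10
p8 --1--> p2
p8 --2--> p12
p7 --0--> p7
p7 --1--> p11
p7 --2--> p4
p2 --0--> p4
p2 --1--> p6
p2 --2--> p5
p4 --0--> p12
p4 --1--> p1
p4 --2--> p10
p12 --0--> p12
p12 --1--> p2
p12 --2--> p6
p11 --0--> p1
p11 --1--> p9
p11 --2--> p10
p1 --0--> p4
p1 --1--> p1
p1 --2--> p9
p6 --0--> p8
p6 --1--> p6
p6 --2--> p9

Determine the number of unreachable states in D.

2

BFS from p2 reaches {p1, p2, p4, p5, p6, p8, p9, p10, p11, p12}; the 2 state(s) p3, p7 are never visited.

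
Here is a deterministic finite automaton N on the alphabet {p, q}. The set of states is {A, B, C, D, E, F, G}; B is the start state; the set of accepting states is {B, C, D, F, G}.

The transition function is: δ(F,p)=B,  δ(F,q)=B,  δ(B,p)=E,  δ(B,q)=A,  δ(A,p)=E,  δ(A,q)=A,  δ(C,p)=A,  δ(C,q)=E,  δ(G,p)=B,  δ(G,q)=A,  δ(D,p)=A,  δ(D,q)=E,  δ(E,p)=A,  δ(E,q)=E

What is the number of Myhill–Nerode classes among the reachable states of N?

First remove the unreachable states {C,D,F,G}; 3 states remain.
P0 = {B} | {A,E}.
No further refinement is possible. Final partition (2 blocks): {B} | {A,E}.

2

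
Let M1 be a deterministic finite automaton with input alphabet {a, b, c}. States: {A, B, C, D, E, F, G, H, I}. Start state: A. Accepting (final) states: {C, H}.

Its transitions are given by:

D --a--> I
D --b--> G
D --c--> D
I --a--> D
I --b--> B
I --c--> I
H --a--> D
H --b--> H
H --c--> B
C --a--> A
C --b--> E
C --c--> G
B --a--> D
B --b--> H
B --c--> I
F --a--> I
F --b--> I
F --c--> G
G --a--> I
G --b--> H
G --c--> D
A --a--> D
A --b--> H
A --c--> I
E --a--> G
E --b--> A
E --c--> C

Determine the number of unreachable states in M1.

3

No path from A leads to C, E, F; the other 6 states are all reachable.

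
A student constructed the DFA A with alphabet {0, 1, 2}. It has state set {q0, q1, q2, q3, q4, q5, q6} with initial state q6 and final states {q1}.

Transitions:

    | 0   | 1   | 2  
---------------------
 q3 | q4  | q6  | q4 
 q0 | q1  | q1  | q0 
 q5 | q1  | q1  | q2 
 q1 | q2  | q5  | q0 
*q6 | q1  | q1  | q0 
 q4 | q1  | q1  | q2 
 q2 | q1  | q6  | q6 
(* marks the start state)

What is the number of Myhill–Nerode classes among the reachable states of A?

4

First remove the unreachable states {q3,q4}; 5 states remain.
P0 = {q1} | {q0,q2,q5,q6}.
On input 1, block {q0,q2,q5,q6} splits into {q0,q5,q6} and {q2}.
Split {q0,q5,q6} by δ(·,2) → {q0,q6} and {q5}.
The partition is now stable with 4 blocks: {q1} | {q0,q6} | {q2} | {q5}.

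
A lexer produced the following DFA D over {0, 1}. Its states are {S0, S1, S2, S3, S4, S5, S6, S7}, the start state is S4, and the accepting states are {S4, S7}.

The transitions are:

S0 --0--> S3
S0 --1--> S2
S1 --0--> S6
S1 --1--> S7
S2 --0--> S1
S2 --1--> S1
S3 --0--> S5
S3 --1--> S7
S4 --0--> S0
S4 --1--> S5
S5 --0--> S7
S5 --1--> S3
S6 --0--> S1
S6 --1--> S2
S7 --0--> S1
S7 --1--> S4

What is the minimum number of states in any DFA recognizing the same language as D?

Every state is reachable, so we keep all 8.
Initial partition by acceptance: {S4,S7} | {S0,S1,S2,S3,S5,S6}.
On input 1, block {S4,S7} splits into {S4} and {S7}.
On input 0, block {S0,S1,S2,S3,S5,S6} splits into {S0,S1,S2,S3,S6} and {S5}.
Refine {S0,S1,S2,S3,S6} on symbol 0: members go to different blocks, giving {S0,S1,S2,S6} and {S3}.
On input 0, block {S0,S1,S2,S6} splits into {S1,S2,S6} and {S0}.
Split {S1,S2,S6} by δ(·,1) → {S2,S6} and {S1}.
Refine {S2,S6} on symbol 1: members go to different blocks, giving {S2} and {S6}.
No further refinement is possible. Final partition (8 blocks): {S4} | {S2} | {S7} | {S5} | {S3} | {S0} | {S1} | {S6}.

8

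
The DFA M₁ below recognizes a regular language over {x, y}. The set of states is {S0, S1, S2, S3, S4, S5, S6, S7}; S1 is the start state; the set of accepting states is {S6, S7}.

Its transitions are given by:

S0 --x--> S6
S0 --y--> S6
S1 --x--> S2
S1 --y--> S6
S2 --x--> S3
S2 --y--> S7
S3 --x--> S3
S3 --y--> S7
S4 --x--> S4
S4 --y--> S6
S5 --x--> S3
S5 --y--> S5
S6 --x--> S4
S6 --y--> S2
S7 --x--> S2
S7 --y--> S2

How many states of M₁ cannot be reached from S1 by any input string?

2

Starting at S1 and following transitions, the reachable set is {S1, S2, S3, S4, S6, S7}. That leaves S0, S5 unreachable — 2 in total.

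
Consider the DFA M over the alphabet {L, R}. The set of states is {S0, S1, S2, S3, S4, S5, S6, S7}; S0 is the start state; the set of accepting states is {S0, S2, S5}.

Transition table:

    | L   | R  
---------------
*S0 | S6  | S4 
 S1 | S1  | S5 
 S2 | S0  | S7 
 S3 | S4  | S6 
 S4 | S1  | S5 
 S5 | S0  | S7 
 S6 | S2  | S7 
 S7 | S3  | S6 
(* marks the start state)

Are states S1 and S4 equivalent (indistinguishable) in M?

Every state is reachable, so we keep all 8.
Initial partition by acceptance: {S0,S2,S5} | {S1,S3,S4,S6,S7}.
Split {S0,S2,S5} by δ(·,L) → {S2,S5} and {S0}.
Refine {S1,S3,S4,S6,S7} on symbol L: members go to different blocks, giving {S1,S3,S4,S7} and {S6}.
Refine {S1,S3,S4,S7} on symbol R: members go to different blocks, giving {S1,S4} and {S3,S7}.
Split {S3,S7} by δ(·,L) → {S3} and {S7}.
The partition is now stable with 6 blocks: {S2,S5} | {S1,S4} | {S0} | {S6} | {S3} | {S7}.
S1 and S4 lie in the same block of the stable partition, so they are equivalent — no string distinguishes them.

Yes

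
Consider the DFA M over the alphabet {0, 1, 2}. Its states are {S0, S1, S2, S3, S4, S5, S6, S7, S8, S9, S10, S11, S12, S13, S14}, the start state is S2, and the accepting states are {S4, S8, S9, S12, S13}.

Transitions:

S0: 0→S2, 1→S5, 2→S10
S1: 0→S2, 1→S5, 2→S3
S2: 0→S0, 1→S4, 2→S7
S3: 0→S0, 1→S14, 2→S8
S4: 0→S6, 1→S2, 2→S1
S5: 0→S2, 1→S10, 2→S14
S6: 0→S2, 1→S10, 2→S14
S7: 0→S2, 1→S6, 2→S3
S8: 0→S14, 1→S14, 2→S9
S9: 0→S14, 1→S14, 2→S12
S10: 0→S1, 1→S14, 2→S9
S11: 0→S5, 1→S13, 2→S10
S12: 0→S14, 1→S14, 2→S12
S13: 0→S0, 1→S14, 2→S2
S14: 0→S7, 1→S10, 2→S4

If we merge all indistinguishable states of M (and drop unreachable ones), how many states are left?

7

Reachable states from the start: {S0,S1,S2,S3,S4,S5,S6,S7,S8,S9,S10,S12,S14}. Unreachable: {S11,S13} — drop them.
Start with accepting vs non-accepting: {S4,S8,S9,S12} | {S0,S1,S2,S3,S5,S6,S7,S10,S14}.
On input 2, block {S4,S8,S9,S12} splits into {S8,S9,S12} and {S4}.
Split {S0,S1,S2,S3,S5,S6,S7,S10,S14} by δ(·,1) → {S0,S1,S3,S5,S6,S7,S10,S14} and {S2}.
Refine {S0,S1,S3,S5,S6,S7,S10,S14} on symbol 0: members go to different blocks, giving {S0,S1,S5,S6,S7} and {S3,S10,S14}.
On input 1, block {S0,S1,S5,S6,S7} splits into {S0,S1,S7} and {S5,S6}.
Refine {S3,S10,S14} on symbol 2: members go to different blocks, giving {S3,S10} and {S14}.
The partition is now stable with 7 blocks: {S8,S9,S12} | {S0,S1,S7} | {S4} | {S2} | {S3,S10} | {S5,S6} | {S14}.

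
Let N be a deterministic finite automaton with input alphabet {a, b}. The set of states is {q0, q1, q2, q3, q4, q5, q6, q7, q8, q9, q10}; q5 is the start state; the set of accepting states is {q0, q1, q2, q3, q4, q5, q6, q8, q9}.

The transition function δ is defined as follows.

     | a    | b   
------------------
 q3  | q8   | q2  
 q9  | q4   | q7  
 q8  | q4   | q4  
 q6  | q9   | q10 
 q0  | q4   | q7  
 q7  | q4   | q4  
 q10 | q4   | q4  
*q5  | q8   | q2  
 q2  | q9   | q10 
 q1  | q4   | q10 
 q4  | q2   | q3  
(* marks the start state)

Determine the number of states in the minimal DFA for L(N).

Reachable states from the start: {q2,q3,q4,q5,q7,q8,q9,q10}. Unreachable: {q0,q1,q6} — drop them.
P0 = {q2,q3,q4,q5,q8,q9} | {q7,q10}.
Refine {q2,q3,q4,q5,q8,q9} on symbol b: members go to different blocks, giving {q3,q4,q5,q8} and {q2,q9}.
Split {q3,q4,q5,q8} by δ(·,a) → {q3,q5,q8} and {q4}.
On input a, block {q3,q5,q8} splits into {q3,q5} and {q8}.
Refine {q2,q9} on symbol a: members go to different blocks, giving {q2} and {q9}.
Stable partition: {q3,q5} | {q7,q10} | {q2} | {q4} | {q8} | {q9} — 6 equivalence classes.

6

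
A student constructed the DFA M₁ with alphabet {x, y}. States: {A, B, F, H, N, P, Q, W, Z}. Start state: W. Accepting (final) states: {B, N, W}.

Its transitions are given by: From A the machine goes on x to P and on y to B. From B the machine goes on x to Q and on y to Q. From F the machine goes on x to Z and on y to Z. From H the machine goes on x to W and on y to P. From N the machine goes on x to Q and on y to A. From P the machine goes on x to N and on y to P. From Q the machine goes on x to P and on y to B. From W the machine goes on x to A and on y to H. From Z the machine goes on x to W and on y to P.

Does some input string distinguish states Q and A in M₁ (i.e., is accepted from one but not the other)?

No

Reachable states from the start: {A,B,H,N,P,Q,W}. Unreachable: {F,Z} — drop them.
Start with accepting vs non-accepting: {B,N,W} | {A,H,P,Q}.
On input x, block {A,H,P,Q} splits into {H,P} and {A,Q}.
Refine {B,N,W} on symbol y: members go to different blocks, giving {B,N} and {W}.
On input x, block {H,P} splits into {P} and {H}.
Stable partition: {B,N} | {P} | {A,Q} | {W} | {H} — 5 equivalence classes.
Q and A lie in the same block of the stable partition, so they are equivalent — no string distinguishes them.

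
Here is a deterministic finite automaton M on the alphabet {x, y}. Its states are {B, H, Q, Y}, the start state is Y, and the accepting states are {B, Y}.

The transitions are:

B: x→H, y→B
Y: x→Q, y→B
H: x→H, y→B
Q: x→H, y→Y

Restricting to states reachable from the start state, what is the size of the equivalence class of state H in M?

All states are reachable from the start state.
Start with accepting vs non-accepting: {B,Y} | {H,Q}.
Stable partition: {B,Y} | {H,Q} — 2 equivalence classes.
The equivalence class containing H is {H,Q}, of size 2.

2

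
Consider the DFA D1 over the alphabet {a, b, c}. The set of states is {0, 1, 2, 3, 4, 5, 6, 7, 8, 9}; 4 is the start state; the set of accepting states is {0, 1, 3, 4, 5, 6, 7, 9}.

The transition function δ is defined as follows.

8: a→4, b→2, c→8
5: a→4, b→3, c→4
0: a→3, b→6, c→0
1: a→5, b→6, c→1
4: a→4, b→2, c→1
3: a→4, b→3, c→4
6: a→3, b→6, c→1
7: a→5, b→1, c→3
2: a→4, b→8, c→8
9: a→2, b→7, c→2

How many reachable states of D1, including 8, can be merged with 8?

First remove the unreachable states {0,7,9}; 7 states remain.
Start with accepting vs non-accepting: {1,3,4,5,6} | {2,8}.
On input b, block {1,3,4,5,6} splits into {1,3,5,6} and {4}.
Split {1,3,5,6} by δ(·,a) → {1,6} and {3,5}.
The partition is now stable with 4 blocks: {1,6} | {2,8} | {4} | {3,5}.
State 8 belongs to the block {2,8}, which has 2 states.

2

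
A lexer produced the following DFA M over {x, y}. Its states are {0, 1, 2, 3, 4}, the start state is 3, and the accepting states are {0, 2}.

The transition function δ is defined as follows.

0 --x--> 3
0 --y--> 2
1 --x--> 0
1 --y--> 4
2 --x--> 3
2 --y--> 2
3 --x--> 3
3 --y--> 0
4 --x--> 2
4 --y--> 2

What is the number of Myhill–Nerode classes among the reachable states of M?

2

States {1,4} cannot be reached from the start state, so discard them.
Start with accepting vs non-accepting: {0,2} | {3}.
The partition is now stable with 2 blocks: {0,2} | {3}.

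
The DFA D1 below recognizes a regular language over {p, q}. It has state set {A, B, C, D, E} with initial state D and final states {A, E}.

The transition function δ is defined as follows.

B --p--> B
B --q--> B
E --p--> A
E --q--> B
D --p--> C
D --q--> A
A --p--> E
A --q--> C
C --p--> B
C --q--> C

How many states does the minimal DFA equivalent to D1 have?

3

Start with accepting vs non-accepting: {A,E} | {B,C,D}.
On input q, block {B,C,D} splits into {B,C} and {D}.
Stable partition: {A,E} | {B,C} | {D} — 3 equivalence classes.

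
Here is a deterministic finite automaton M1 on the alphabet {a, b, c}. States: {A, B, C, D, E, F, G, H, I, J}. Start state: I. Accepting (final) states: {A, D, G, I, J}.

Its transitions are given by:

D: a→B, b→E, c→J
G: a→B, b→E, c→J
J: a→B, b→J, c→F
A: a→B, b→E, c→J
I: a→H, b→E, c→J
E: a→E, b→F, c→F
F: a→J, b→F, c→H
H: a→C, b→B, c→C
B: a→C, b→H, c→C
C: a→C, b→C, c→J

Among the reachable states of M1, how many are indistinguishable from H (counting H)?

2

States {A,D,G} cannot be reached from the start state, so discard them.
Start with accepting vs non-accepting: {I,J} | {B,C,E,F,H}.
On input b, block {I,J} splits into {I} and {J}.
On input a, block {B,C,E,F,H} splits into {B,C,E,H} and {F}.
Split {B,C,E,H} by δ(·,b) → {B,C,H} and {E}.
Refine {B,C,H} on symbol c: members go to different blocks, giving {B,H} and {C}.
Stable partition: {I} | {B,H} | {J} | {F} | {E} | {C} — 6 equivalence classes.
State H belongs to the block {B,H}, which has 2 states.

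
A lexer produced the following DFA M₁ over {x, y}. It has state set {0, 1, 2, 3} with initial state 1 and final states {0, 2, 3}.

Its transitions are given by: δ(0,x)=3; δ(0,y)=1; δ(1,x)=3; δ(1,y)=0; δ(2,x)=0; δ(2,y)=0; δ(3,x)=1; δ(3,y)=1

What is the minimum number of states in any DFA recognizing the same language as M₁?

3

First remove the unreachable states {2}; 3 states remain.
Initial partition by acceptance: {0,3} | {1}.
On input x, block {0,3} splits into {0} and {3}.
The partition is now stable with 3 blocks: {0} | {1} | {3}.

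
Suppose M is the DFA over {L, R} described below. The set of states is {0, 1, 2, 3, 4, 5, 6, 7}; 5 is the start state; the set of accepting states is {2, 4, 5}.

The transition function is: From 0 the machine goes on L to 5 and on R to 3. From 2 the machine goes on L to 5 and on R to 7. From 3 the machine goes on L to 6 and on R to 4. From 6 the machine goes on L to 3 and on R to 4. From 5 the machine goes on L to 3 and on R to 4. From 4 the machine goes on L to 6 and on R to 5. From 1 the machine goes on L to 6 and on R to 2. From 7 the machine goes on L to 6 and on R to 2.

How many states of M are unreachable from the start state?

BFS from 5 reaches {3, 4, 5, 6}; the 4 state(s) 0, 1, 2, 7 are never visited.

4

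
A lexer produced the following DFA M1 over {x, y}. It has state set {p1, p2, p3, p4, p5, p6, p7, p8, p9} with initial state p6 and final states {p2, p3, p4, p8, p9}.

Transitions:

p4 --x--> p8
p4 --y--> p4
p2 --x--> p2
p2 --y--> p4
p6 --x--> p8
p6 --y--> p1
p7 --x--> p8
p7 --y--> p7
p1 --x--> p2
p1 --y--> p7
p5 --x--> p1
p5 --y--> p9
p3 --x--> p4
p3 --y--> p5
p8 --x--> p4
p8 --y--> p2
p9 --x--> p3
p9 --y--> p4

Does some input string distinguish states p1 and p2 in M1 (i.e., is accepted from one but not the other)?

Yes

First remove the unreachable states {p3,p5,p9}; 6 states remain.
Initial partition by acceptance: {p2,p4,p8} | {p1,p6,p7}.
Stable partition: {p2,p4,p8} | {p1,p6,p7} — 2 equivalence classes.
p1 and p2 end up in different blocks, so they are distinguishable. For instance, the string 'ε' is accepted from only p2.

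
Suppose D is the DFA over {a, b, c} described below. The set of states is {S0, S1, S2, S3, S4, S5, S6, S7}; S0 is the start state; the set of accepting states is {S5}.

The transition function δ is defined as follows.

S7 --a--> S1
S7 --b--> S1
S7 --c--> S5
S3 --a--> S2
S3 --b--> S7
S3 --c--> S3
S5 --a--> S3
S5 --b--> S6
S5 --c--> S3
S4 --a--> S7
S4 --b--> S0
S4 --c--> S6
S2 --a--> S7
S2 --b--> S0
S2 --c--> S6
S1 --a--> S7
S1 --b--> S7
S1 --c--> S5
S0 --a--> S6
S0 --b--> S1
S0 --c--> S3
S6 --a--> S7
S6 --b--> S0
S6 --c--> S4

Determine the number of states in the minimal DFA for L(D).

P0 = {S5} | {S0,S1,S2,S3,S4,S6,S7}.
On input c, block {S0,S1,S2,S3,S4,S6,S7} splits into {S0,S2,S3,S4,S6} and {S1,S7}.
Split {S0,S2,S3,S4,S6} by δ(·,a) → {S2,S4,S6} and {S0,S3}.
No further refinement is possible. Final partition (4 blocks): {S5} | {S2,S4,S6} | {S1,S7} | {S0,S3}.

4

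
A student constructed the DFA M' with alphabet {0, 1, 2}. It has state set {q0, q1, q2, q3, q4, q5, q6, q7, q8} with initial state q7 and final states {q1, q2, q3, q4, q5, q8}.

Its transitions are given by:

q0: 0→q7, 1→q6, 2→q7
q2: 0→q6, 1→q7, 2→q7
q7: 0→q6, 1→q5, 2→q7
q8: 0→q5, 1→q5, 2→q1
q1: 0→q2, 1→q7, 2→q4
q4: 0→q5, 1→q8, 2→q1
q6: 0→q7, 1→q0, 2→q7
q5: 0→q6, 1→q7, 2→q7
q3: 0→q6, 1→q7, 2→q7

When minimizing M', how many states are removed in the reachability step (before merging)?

BFS from q7 reaches {q0, q5, q6, q7}; the 5 state(s) q1, q2, q3, q4, q8 are never visited.

5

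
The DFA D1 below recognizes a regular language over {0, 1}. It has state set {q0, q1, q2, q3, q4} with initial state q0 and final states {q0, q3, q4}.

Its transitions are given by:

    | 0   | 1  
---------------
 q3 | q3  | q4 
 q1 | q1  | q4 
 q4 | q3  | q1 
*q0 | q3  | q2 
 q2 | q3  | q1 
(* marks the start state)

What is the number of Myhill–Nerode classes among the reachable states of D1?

All states are reachable from the start state.
Start with accepting vs non-accepting: {q0,q3,q4} | {q1,q2}.
On input 1, block {q0,q3,q4} splits into {q0,q4} and {q3}.
Split {q1,q2} by δ(·,0) → {q1} and {q2}.
Split {q0,q4} by δ(·,1) → {q0} and {q4}.
No further refinement is possible. Final partition (5 blocks): {q0} | {q1} | {q3} | {q2} | {q4}.

5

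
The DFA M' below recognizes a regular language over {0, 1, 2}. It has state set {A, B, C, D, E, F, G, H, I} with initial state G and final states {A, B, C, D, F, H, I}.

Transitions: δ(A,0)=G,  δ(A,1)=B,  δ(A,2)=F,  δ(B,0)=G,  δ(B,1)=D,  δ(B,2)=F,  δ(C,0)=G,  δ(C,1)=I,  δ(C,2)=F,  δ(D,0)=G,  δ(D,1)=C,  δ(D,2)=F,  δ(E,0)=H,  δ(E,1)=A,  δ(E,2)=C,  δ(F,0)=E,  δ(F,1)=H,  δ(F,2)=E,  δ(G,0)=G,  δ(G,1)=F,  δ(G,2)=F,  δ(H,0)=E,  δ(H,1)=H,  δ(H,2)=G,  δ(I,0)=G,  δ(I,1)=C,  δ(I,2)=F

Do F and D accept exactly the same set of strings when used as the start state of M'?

Every state is reachable, so we keep all 9.
Initial partition by acceptance: {A,B,C,D,F,H,I} | {E,G}.
Refine {A,B,C,D,F,H,I} on symbol 2: members go to different blocks, giving {A,B,C,D,I} and {F,H}.
Refine {E,G} on symbol 0: members go to different blocks, giving {E} and {G}.
On input 2, block {F,H} splits into {F} and {H}.
Stable partition: {A,B,C,D,I} | {E} | {F} | {G} | {H} — 5 equivalence classes.
F and D end up in different blocks, so they are distinguishable. For instance, the string '2' is accepted from only D.

No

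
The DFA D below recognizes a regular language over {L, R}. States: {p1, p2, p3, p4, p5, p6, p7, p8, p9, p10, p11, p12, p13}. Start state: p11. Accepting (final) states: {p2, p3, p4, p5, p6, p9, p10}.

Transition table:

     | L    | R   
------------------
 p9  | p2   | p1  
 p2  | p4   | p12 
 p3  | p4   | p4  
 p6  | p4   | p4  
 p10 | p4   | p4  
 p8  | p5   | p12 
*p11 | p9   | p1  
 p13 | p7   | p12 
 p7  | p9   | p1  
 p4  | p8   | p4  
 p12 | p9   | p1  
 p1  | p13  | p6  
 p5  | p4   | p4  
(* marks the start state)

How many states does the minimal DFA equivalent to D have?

8

States {p3,p10} cannot be reached from the start state, so discard them.
P0 = {p2,p4,p5,p6,p9} | {p1,p7,p8,p11,p12,p13}.
Split {p2,p4,p5,p6,p9} by δ(·,L) → {p2,p5,p6,p9} and {p4}.
On input L, block {p2,p5,p6,p9} splits into {p2,p5,p6} and {p9}.
On input R, block {p2,p5,p6} splits into {p5,p6} and {p2}.
Split {p1,p7,p8,p11,p12,p13} by δ(·,L) → {p7,p11,p12} and {p1,p13} and {p8}.
Refine {p1,p13} on symbol L: members go to different blocks, giving {p1} and {p13}.
Stable partition: {p5,p6} | {p7,p11,p12} | {p4} | {p9} | {p2} | {p1} | {p8} | {p13} — 8 equivalence classes.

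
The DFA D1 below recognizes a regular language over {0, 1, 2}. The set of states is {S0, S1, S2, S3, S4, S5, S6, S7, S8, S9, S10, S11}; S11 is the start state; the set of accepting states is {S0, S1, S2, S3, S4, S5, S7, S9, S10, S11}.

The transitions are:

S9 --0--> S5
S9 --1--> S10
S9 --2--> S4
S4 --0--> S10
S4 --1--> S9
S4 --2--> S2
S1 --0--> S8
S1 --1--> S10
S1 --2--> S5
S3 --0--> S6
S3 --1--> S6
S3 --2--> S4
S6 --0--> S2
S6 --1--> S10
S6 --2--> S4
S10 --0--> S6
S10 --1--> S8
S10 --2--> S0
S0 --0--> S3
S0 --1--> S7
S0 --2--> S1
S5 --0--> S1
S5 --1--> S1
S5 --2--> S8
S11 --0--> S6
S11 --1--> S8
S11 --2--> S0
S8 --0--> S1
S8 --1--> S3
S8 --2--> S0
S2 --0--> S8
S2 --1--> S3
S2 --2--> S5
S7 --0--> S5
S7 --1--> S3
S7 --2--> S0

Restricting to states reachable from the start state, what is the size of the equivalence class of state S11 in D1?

Every state is reachable, so we keep all 12.
Start with accepting vs non-accepting: {S0,S1,S2,S3,S4,S5,S7,S9,S10,S11} | {S6,S8}.
On input 0, block {S0,S1,S2,S3,S4,S5,S7,S9,S10,S11} splits into {S0,S4,S5,S7,S9} and {S1,S2,S3,S10,S11}.
On input 0, block {S0,S4,S5,S7,S9} splits into {S0,S4,S5} and {S7,S9}.
On input 1, block {S0,S4,S5} splits into {S0,S4} and {S5}.
Refine {S1,S2,S3,S10,S11} on symbol 1: members go to different blocks, giving {S3,S10,S11} and {S1,S2}.
No further refinement is possible. Final partition (6 blocks): {S0,S4} | {S6,S8} | {S3,S10,S11} | {S7,S9} | {S5} | {S1,S2}.
The equivalence class containing S11 is {S3,S10,S11}, of size 3.

3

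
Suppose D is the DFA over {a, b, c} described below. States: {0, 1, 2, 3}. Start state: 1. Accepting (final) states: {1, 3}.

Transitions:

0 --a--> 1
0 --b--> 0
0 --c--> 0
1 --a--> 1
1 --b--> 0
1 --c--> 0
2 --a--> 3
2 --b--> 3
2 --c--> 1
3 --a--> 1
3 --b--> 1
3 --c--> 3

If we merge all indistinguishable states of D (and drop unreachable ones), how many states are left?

States {2,3} cannot be reached from the start state, so discard them.
P0 = {1} | {0}.
Stable partition: {1} | {0} — 2 equivalence classes.

2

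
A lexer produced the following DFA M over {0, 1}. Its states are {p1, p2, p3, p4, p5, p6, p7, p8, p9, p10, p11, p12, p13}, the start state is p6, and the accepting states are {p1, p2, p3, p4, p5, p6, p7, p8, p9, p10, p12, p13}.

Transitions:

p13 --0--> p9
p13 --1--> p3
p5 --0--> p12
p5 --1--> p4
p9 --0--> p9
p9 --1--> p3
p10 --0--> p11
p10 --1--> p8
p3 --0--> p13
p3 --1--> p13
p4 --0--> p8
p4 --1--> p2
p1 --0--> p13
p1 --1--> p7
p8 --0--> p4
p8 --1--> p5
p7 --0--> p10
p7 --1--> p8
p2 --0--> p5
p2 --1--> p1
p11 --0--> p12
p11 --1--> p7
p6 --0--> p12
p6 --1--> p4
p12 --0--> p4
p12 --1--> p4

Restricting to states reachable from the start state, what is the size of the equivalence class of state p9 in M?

All states are reachable from the start state.
Initial partition by acceptance: {p1,p2,p3,p4,p5,p6,p7,p8,p9,p10,p12,p13} | {p11}.
Split {p1,p2,p3,p4,p5,p6,p7,p8,p9,p10,p12,p13} by δ(·,0) → {p1,p2,p3,p4,p5,p6,p7,p8,p9,p12,p13} and {p10}.
Refine {p1,p2,p3,p4,p5,p6,p7,p8,p9,p12,p13} on symbol 0: members go to different blocks, giving {p1,p2,p3,p4,p5,p6,p8,p9,p12,p13} and {p7}.
Refine {p1,p2,p3,p4,p5,p6,p8,p9,p12,p13} on symbol 1: members go to different blocks, giving {p2,p3,p4,p5,p6,p8,p9,p12,p13} and {p1}.
Split {p2,p3,p4,p5,p6,p8,p9,p12,p13} by δ(·,1) → {p3,p4,p5,p6,p8,p9,p12,p13} and {p2}.
On input 1, block {p3,p4,p5,p6,p8,p9,p12,p13} splits into {p3,p5,p6,p8,p9,p12,p13} and {p4}.
Refine {p3,p5,p6,p8,p9,p12,p13} on symbol 0: members go to different blocks, giving {p3,p5,p6,p9,p13} and {p8,p12}.
Refine {p3,p5,p6,p9,p13} on symbol 0: members go to different blocks, giving {p3,p9,p13} and {p5,p6}.
Split {p8,p12} by δ(·,1) → {p8} and {p12}.
Stable partition: {p3,p9,p13} | {p11} | {p10} | {p7} | {p1} | {p2} | {p4} | {p8} | {p5,p6} | {p12} — 10 equivalence classes.
The equivalence class containing p9 is {p3,p9,p13}, of size 3.

3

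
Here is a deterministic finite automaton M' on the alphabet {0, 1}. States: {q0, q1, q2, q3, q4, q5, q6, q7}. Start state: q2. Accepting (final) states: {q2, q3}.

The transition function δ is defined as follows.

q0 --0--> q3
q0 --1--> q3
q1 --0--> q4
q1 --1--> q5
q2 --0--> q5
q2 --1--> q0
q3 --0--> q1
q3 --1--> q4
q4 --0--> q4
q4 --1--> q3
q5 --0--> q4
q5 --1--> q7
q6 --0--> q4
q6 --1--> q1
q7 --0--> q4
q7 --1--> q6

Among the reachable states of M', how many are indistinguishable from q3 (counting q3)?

1

Initial partition by acceptance: {q2,q3} | {q0,q1,q4,q5,q6,q7}.
Refine {q0,q1,q4,q5,q6,q7} on symbol 0: members go to different blocks, giving {q1,q4,q5,q6,q7} and {q0}.
Split {q2,q3} by δ(·,1) → {q2} and {q3}.
Refine {q1,q4,q5,q6,q7} on symbol 1: members go to different blocks, giving {q1,q5,q6,q7} and {q4}.
The partition is now stable with 5 blocks: {q2} | {q1,q5,q6,q7} | {q0} | {q3} | {q4}.
The equivalence class containing q3 is {q3}, of size 1.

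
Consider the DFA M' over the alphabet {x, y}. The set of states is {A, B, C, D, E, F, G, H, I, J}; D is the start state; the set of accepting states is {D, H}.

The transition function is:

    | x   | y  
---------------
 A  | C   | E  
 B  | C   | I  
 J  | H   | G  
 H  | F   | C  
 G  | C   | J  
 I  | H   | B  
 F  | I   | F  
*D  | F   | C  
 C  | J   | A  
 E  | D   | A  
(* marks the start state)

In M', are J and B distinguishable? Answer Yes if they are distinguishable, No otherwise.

All states are reachable from the start state.
P0 = {D,H} | {A,B,C,E,F,G,I,J}.
Refine {A,B,C,E,F,G,I,J} on symbol x: members go to different blocks, giving {A,B,C,F,G} and {E,I,J}.
On input x, block {A,B,C,F,G} splits into {A,B,G} and {C,F}.
On input y, block {C,F} splits into {C} and {F}.
Stable partition: {D,H} | {A,B,G} | {E,I,J} | {C} | {F} — 5 equivalence classes.
J and B end up in different blocks, so they are distinguishable. For instance, the string 'x' is accepted from only J.

Yes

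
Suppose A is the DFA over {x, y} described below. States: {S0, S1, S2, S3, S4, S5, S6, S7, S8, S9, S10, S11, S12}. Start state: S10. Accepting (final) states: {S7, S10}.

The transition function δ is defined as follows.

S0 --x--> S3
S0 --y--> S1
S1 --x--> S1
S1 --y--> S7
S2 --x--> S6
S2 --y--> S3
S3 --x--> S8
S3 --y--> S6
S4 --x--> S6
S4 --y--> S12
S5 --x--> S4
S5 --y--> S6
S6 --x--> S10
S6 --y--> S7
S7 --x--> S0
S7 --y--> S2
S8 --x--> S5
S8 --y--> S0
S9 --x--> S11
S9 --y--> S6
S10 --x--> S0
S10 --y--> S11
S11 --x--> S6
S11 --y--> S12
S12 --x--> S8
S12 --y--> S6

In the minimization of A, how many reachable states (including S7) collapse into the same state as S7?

States {S9} cannot be reached from the start state, so discard them.
P0 = {S7,S10} | {S0,S1,S2,S3,S4,S5,S6,S8,S11,S12}.
On input x, block {S0,S1,S2,S3,S4,S5,S6,S8,S11,S12} splits into {S0,S1,S2,S3,S4,S5,S8,S11,S12} and {S6}.
On input x, block {S0,S1,S2,S3,S4,S5,S8,S11,S12} splits into {S0,S1,S3,S5,S8,S12} and {S2,S4,S11}.
Split {S0,S1,S3,S5,S8,S12} by δ(·,x) → {S0,S1,S3,S8,S12} and {S5}.
On input x, block {S0,S1,S3,S8,S12} splits into {S0,S1,S3,S12} and {S8}.
Split {S0,S1,S3,S12} by δ(·,x) → {S0,S1} and {S3,S12}.
On input x, block {S0,S1} splits into {S0} and {S1}.
The partition is now stable with 8 blocks: {S7,S10} | {S0} | {S6} | {S2,S4,S11} | {S5} | {S8} | {S3,S12} | {S1}.
The equivalence class containing S7 is {S7,S10}, of size 2.

2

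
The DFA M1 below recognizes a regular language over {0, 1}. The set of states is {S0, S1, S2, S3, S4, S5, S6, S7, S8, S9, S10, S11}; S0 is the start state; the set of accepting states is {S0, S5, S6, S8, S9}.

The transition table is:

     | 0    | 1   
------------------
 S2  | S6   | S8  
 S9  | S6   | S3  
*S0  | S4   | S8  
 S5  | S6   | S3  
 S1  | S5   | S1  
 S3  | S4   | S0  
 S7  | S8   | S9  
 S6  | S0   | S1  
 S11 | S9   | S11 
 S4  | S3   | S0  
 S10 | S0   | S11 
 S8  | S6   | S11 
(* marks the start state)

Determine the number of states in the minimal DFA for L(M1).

States {S2,S7,S10} cannot be reached from the start state, so discard them.
P0 = {S0,S5,S6,S8,S9} | {S1,S3,S4,S11}.
On input 0, block {S0,S5,S6,S8,S9} splits into {S5,S6,S8,S9} and {S0}.
On input 0, block {S5,S6,S8,S9} splits into {S5,S8,S9} and {S6}.
Split {S1,S3,S4,S11} by δ(·,0) → {S1,S11} and {S3,S4}.
Refine {S5,S8,S9} on symbol 1: members go to different blocks, giving {S5,S9} and {S8}.
No further refinement is possible. Final partition (6 blocks): {S5,S9} | {S1,S11} | {S0} | {S6} | {S3,S4} | {S8}.

6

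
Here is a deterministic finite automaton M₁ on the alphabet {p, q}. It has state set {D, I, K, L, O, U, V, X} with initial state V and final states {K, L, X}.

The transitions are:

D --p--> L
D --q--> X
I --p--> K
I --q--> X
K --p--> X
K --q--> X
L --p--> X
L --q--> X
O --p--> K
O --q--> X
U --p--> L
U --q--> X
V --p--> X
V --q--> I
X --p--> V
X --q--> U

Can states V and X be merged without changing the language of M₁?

States {D,O} cannot be reached from the start state, so discard them.
Start with accepting vs non-accepting: {K,L,X} | {I,U,V}.
Refine {K,L,X} on symbol p: members go to different blocks, giving {K,L} and {X}.
Split {I,U,V} by δ(·,p) → {I,U} and {V}.
No further refinement is possible. Final partition (4 blocks): {K,L} | {I,U} | {X} | {V}.
V and X end up in different blocks, so they are distinguishable. For instance, the string 'ε' is accepted from only X.

No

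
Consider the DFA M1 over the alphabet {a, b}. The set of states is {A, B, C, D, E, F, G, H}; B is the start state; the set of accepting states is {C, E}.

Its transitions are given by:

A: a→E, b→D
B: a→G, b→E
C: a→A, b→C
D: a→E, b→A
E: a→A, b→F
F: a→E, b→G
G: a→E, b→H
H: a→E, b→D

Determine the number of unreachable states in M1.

1

BFS from B reaches {A, B, D, E, F, G, H}; the 1 state(s) C are never visited.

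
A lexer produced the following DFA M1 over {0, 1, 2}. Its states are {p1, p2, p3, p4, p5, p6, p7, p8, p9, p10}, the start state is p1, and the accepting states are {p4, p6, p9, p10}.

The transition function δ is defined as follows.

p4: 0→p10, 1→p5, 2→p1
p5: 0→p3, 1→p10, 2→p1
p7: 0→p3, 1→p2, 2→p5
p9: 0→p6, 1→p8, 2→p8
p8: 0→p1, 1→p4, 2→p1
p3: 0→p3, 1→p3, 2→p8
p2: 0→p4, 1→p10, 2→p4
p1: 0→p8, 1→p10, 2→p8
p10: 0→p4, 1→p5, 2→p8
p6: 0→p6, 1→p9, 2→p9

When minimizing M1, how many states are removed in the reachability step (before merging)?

4

BFS from p1 reaches {p1, p3, p4, p5, p8, p10}; the 4 state(s) p2, p6, p7, p9 are never visited.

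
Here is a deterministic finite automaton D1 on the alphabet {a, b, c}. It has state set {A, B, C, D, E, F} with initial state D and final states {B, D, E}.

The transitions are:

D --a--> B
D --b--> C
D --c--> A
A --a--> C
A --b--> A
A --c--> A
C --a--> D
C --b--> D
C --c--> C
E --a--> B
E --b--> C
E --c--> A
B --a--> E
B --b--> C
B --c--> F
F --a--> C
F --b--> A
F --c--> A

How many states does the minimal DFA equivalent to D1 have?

3

All states are reachable from the start state.
Start with accepting vs non-accepting: {B,D,E} | {A,C,F}.
On input a, block {A,C,F} splits into {A,F} and {C}.
The partition is now stable with 3 blocks: {B,D,E} | {A,F} | {C}.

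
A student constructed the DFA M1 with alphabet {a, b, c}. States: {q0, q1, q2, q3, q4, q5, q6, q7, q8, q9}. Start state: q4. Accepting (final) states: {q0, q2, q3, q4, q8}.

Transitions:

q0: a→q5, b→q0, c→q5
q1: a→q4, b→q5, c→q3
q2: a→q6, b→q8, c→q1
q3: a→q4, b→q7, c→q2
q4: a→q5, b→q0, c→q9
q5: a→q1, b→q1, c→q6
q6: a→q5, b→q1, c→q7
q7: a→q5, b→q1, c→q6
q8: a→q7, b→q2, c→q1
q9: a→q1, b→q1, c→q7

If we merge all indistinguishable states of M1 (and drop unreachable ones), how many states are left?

All states are reachable from the start state.
Start with accepting vs non-accepting: {q0,q2,q3,q4,q8} | {q1,q5,q6,q7,q9}.
On input a, block {q0,q2,q3,q4,q8} splits into {q0,q2,q4,q8} and {q3}.
Split {q1,q5,q6,q7,q9} by δ(·,a) → {q5,q6,q7,q9} and {q1}.
Refine {q0,q2,q4,q8} on symbol c: members go to different blocks, giving {q0,q4} and {q2,q8}.
Split {q5,q6,q7,q9} by δ(·,a) → {q5,q9} and {q6,q7}.
The partition is now stable with 6 blocks: {q0,q4} | {q5,q9} | {q3} | {q1} | {q2,q8} | {q6,q7}.

6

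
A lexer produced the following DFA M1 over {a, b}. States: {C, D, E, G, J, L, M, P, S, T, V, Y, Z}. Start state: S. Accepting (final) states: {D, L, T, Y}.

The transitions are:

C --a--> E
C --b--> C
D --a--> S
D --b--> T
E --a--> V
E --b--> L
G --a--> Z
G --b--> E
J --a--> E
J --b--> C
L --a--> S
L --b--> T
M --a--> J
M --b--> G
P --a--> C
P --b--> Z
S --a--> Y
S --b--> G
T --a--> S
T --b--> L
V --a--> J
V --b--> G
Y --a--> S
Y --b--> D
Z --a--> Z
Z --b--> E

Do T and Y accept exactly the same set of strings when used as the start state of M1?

Yes

First remove the unreachable states {M,P}; 11 states remain.
Start with accepting vs non-accepting: {D,L,T,Y} | {C,E,G,J,S,V,Z}.
Split {C,E,G,J,S,V,Z} by δ(·,a) → {C,E,G,J,V,Z} and {S}.
Split {C,E,G,J,V,Z} by δ(·,b) → {C,G,J,V,Z} and {E}.
Split {C,G,J,V,Z} by δ(·,a) → {G,V,Z} and {C,J}.
Split {G,V,Z} by δ(·,a) → {G,Z} and {V}.
Stable partition: {D,L,T,Y} | {G,Z} | {S} | {E} | {C,J} | {V} — 6 equivalence classes.
T and Y lie in the same block of the stable partition, so they are equivalent — no string distinguishes them.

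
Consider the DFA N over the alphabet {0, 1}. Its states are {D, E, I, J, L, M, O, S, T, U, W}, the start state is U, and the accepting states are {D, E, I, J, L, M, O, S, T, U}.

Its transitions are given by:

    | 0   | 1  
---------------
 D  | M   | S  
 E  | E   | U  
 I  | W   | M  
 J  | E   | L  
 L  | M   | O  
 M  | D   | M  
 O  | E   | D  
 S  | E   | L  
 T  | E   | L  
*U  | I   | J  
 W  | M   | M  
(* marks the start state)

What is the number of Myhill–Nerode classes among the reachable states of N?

7

States {T} cannot be reached from the start state, so discard them.
P0 = {D,E,I,J,L,M,O,S,U} | {W}.
On input 0, block {D,E,I,J,L,M,O,S,U} splits into {D,E,J,L,M,O,S,U} and {I}.
Refine {D,E,J,L,M,O,S,U} on symbol 0: members go to different blocks, giving {D,E,J,L,M,O,S} and {U}.
Refine {D,E,J,L,M,O,S} on symbol 1: members go to different blocks, giving {D,J,L,M,O,S} and {E}.
Refine {D,J,L,M,O,S} on symbol 0: members go to different blocks, giving {D,L,M} and {J,O,S}.
Split {D,L,M} by δ(·,1) → {D,L} and {M}.
Stable partition: {D,L} | {W} | {I} | {U} | {E} | {J,O,S} | {M} — 7 equivalence classes.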